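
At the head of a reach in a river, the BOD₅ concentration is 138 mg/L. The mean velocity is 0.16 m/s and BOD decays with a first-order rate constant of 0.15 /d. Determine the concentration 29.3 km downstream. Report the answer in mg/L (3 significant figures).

100 mg/L

Travel time t = 29.3 km / 0.16 m/s = 2.93e+04/0.16 = 1.831e+05 s = 2.12 d.
First-order decay: C = 138·exp(−0.15·2.12) = 138·0.7277 = 100.4 mg/L.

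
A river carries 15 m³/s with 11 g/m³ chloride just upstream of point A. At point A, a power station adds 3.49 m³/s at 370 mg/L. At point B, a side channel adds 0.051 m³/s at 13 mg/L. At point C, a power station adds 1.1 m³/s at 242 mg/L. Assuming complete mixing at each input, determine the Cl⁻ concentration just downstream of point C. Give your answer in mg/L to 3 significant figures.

87.7 mg/L

After input A: C = (15·11 + 3.49·370) / 18.49 = 78.76 mg/L.
After input B: C = (18.49·78.76 + 0.051·13) / 18.54 = 78.58 mg/L.
After input C: C = (18.54·78.58 + 1.1·242) / 19.64 = 87.73 mg/L.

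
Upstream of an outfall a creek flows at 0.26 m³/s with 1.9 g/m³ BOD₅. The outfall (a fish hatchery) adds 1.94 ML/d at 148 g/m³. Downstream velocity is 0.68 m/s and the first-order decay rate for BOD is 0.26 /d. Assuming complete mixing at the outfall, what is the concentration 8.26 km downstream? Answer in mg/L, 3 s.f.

1.94 ML/d = 0.02245 m³/s.
After complete mixing, C₀ = (0.02245·148 + 0.26·1.9) / 0.2825 = 13.51 mg/L.
Travel time t = 8260 m / 0.68 m/s = 1.215e+04 s = 0.1406 d.
C = 13.51·exp(−0.26·0.1406) = 13.51·0.9641 = 13.03 mg/L.

13.0 mg/L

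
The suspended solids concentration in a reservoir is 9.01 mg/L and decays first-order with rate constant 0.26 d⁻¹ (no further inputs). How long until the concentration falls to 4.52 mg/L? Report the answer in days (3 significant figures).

2.65 d

t = ln(C₀/C)/k = ln(9.01/4.52)/0.26 = 0.6898/0.26 = 2.653 d.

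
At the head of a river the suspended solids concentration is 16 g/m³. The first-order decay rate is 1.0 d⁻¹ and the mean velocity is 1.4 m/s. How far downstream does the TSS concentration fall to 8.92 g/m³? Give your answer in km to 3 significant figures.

From C = C₀·e^(−kt), t = ln(C₀/C)/k = ln(16/8.92)/1.0 = 0.5843/1.0 = 0.5843 d.
Distance = v·t = 1.4 m/s × 5.048e+04 s = 7.068e+04 m = 70.68 km.

70.7 km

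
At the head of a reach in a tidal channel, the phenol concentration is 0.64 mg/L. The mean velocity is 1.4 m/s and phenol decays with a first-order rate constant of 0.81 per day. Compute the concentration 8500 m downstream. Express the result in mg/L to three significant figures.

Travel time t = 8500 m / 1.4 m/s = 8500/1.4 = 6071 s = 0.07027 d.
First-order decay: C = 0.64·exp(−0.81·0.07027) = 0.64·0.9447 = 0.6046 mg/L.

0.605 mg/L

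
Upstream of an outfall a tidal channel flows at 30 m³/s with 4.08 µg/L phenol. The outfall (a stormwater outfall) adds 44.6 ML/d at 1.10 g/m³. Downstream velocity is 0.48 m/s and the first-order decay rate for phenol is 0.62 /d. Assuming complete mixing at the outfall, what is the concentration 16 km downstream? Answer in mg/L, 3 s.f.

0.0178 mg/L

44.6 ML/d = 0.5162 m³/s.
4.08 µg/L = 0.00408 mg/L.
After complete mixing, C₀ = (0.5162·1.1 + 30·0.00408) / 30.52 = 0.02262 mg/L.
Travel time t = 1.6e+04 m / 0.48 m/s = 3.333e+04 s = 0.3858 d.
C = 0.02262·exp(−0.62·0.3858) = 0.02262·0.7873 = 0.01781 mg/L.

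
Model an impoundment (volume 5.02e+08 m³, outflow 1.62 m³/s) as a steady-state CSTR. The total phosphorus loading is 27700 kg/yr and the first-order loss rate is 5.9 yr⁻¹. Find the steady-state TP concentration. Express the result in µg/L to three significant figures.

9.19 µg/L

Outflow Q = 1.62 m³/s × 3.156e+07 s/yr = 5.112e+07 m³/yr.
Steady-state CSTR mass balance: W = Q·C + k·V·C, so C = W/(Q + kV).
Q + kV = 5.112e+07 + 5.9·5.02e+08 = 3.013e+09 m³/yr.
C = 27700/3.013e+09 = 9.194e-06 kg/m³ = 0.009194 mg/L = 9.194 µg/L.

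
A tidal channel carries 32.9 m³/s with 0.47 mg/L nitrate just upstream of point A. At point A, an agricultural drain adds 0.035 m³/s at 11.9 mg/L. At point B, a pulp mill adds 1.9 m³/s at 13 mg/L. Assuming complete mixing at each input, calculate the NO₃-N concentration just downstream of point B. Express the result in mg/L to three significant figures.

1.16 mg/L

After input A: C = (32.9·0.47 + 0.035·11.9) / 32.93 = 0.4821 mg/L.
After input B: C = (32.93·0.4821 + 1.9·13) / 34.83 = 1.165 mg/L.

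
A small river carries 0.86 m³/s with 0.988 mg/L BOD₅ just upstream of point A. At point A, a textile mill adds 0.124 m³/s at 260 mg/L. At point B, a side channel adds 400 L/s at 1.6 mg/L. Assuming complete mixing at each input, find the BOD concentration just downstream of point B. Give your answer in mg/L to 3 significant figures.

24.4 mg/L

After input A: C = (0.86·0.988 + 0.124·260) / 0.984 = 33.63 mg/L.
400 L/s = 0.4 m³/s.
After input B: C = (0.984·33.63 + 0.4·1.6) / 1.384 = 24.37 mg/L.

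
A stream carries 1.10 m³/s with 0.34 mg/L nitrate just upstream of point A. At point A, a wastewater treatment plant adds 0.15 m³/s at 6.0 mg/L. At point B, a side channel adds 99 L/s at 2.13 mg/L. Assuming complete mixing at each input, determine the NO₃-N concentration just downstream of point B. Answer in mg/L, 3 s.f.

After input A: C = (1.1·0.34 + 0.15·6) / 1.25 = 1.019 mg/L.
99 L/s = 0.099 m³/s.
After input B: C = (1.25·1.019 + 0.099·2.13) / 1.349 = 1.101 mg/L.

1.10 mg/L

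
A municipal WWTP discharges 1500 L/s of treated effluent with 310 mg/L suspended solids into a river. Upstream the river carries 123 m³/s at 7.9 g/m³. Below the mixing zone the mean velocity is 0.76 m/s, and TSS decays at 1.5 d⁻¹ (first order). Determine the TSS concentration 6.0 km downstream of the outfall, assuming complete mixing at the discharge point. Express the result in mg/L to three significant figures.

1500 L/s = 1.5 m³/s.
After complete mixing, C₀ = (1.5·310 + 123·7.9) / 124.5 = 11.54 mg/L.
Travel time t = 6000 m / 0.76 m/s = 7895 s = 0.09137 d.
C = 11.54·exp(−1.5·0.09137) = 11.54·0.8719 = 10.06 mg/L.

10.1 mg/L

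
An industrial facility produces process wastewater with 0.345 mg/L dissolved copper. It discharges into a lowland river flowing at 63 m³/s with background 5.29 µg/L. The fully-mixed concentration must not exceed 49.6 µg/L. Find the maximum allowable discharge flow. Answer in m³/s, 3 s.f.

5.29 µg/L = 0.00529 mg/L.
49.6 µg/L = 0.0496 mg/L.
Mass balance at complete mixing: C_std·(Q_w + Q_r) = Q_w·C_e + Q_r·C_b.
Rearranging, Q_w = Q_r·(C_std − C_b)/(C_e − C_std) = 63·(0.0496 − 0.00529) / (0.345 − 0.0496) = 9.45 m³/s.

9.45 m³/s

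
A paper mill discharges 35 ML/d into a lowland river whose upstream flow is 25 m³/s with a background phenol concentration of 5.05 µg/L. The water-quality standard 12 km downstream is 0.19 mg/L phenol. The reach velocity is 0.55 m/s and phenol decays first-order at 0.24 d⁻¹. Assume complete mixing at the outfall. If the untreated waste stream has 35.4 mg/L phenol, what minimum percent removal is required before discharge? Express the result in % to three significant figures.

65.1 %

35 ML/d = 0.4051 m³/s.
5.05 µg/L = 0.00505 mg/L.
Travel time to the compliance point: t = 1.2e+04/0.55 = 2.182e+04 s = 0.2525 d; decay factor exp(−0.24·0.2525) = 0.9412.
So the concentration just after mixing may be at most 0.19/0.9412 = 0.2019 mg/L.
Mass balance: 0.2019·25.41 = 0.4051·Cₑ + 25·0.00505.
Cₑ = (5.129 − 0.1263) / 0.4051 = 12.35 mg/L.
Required removal = 1 − 12.35/35.4 = 65.12 %.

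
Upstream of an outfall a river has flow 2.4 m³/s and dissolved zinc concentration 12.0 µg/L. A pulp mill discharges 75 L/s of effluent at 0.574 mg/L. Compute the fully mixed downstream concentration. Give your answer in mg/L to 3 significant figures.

75 L/s = 0.075 m³/s.
12.0 µg/L = 0.012 mg/L.
Flow-weighted mixing gives C = (0.075·0.574 + 2.4·0.012) / (0.075 + 2.4) = 0.07185/2.475 = 0.02903 mg/L.

0.0290 mg/L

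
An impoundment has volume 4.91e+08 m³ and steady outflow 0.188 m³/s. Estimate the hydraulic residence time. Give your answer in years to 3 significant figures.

82.8 yr

Q = 0.188 m³/s × 3.156e+07 s/yr = 5.933e+06 m³/yr.
Hydraulic residence time τ = V/Q = 4.91e+08/5.933e+06 = 82.76 yr.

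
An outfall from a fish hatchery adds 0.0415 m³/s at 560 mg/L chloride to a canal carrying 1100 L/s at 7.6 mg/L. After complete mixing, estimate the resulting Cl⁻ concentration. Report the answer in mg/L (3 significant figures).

27.7 mg/L

1100 L/s = 1.1 m³/s.
By mass balance at complete mixing, C = (0.0415·560 + 1.1·7.6) / (0.0415 + 1.1) = 31.6/1.142 = 27.68 mg/L.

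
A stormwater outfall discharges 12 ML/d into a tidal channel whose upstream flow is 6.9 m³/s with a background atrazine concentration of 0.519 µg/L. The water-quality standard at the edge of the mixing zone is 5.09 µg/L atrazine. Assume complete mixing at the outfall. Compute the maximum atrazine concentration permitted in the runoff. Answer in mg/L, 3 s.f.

0.232 mg/L

12 ML/d = 0.1389 m³/s.
0.519 µg/L = 0.000519 mg/L.
5.09 µg/L = 0.00509 mg/L.
Mass balance: 0.00509·7.039 = 0.1389·Cₑ + 6.9·0.000519.
Cₑ = (0.03583 − 0.003581) / 0.1389 = 0.2322 mg/L.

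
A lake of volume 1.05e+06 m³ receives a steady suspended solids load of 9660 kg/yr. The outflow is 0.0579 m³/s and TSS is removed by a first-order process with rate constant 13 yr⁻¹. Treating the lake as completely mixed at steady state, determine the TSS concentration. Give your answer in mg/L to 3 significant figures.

Outflow Q = 0.0579 m³/s × 3.156e+07 s/yr = 1.827e+06 m³/yr.
Steady-state CSTR mass balance: W = Q·C + k·V·C, so C = W/(Q + kV).
Q + kV = 1.827e+06 + 13·1.05e+06 = 1.548e+07 m³/yr.
C = 9660/1.548e+07 = 0.0006241 kg/m³ = 0.6241 mg/L.

0.624 mg/L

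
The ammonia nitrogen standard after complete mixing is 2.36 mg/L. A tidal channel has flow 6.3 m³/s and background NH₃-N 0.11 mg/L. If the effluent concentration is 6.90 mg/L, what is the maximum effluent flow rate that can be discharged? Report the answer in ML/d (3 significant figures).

270 ML/d

Mass balance at complete mixing: C_std·(Q_w + Q_r) = Q_w·C_e + Q_r·C_b.
Rearranging, Q_w = Q_r·(C_std − C_b)/(C_e − C_std) = 6.3·(2.36 − 0.11) / (6.9 − 2.36) = 3.122 m³/s.
= 269.8 ML/d.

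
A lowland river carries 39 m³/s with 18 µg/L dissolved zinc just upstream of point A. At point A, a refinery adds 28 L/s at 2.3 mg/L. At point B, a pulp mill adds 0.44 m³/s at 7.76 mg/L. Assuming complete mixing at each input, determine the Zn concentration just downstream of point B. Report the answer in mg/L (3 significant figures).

0.106 mg/L

18 µg/L = 0.018 mg/L.
28 L/s = 0.028 m³/s.
After input A: C = (39·0.018 + 0.028·2.3) / 39.03 = 0.01964 mg/L.
After input B: C = (39.03·0.01964 + 0.44·7.76) / 39.47 = 0.1059 mg/L.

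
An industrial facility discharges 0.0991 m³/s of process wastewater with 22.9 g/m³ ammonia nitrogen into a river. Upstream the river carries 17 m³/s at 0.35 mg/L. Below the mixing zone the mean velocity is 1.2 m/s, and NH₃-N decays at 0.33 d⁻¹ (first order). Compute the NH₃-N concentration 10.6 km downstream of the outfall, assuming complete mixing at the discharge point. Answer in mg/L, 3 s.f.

0.465 mg/L

After complete mixing, C₀ = (0.0991·22.9 + 17·0.35) / 17.1 = 0.4807 mg/L.
Travel time t = 1.06e+04 m / 1.2 m/s = 8833 s = 0.1022 d.
C = 0.4807·exp(−0.33·0.1022) = 0.4807·0.9668 = 0.4647 mg/L.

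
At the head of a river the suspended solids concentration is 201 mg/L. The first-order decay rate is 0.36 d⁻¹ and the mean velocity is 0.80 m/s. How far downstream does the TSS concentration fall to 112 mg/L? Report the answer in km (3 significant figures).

From C = C₀·e^(−kt), t = ln(C₀/C)/k = ln(201/112)/0.36 = 0.5848/0.36 = 1.624 d.
Distance = v·t = 0.80 m/s × 1.404e+05 s = 1.123e+05 m = 112.3 km.

112 km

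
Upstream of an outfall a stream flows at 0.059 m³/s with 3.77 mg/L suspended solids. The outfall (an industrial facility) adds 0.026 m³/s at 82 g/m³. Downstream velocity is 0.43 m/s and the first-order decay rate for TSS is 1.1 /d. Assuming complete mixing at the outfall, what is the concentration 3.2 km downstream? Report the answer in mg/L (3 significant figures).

After complete mixing, C₀ = (0.026·82 + 0.059·3.77) / 0.085 = 27.7 mg/L.
Travel time t = 3200 m / 0.43 m/s = 7442 s = 0.08613 d.
C = 27.7·exp(−1.1·0.08613) = 27.7·0.9096 = 25.2 mg/L.

25.2 mg/L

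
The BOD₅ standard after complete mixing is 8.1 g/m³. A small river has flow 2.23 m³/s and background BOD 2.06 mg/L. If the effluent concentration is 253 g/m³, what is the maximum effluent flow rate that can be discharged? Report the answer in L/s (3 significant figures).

55.0 L/s

Mass balance at complete mixing: C_std·(Q_w + Q_r) = Q_w·C_e + Q_r·C_b.
Rearranging, Q_w = Q_r·(C_std − C_b)/(C_e − C_std) = 2.23·(8.1 − 2.06) / (253 − 8.1) = 0.055 m³/s.
= 55 L/s.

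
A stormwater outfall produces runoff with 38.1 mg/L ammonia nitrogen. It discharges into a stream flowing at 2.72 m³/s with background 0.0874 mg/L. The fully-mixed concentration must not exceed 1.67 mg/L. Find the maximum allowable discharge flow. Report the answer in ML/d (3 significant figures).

Mass balance at complete mixing: C_std·(Q_w + Q_r) = Q_w·C_e + Q_r·C_b.
Rearranging, Q_w = Q_r·(C_std − C_b)/(C_e − C_std) = 2.72·(1.67 − 0.0874) / (38.1 − 1.67) = 0.1182 m³/s.
= 10.21 ML/d.

10.2 ML/d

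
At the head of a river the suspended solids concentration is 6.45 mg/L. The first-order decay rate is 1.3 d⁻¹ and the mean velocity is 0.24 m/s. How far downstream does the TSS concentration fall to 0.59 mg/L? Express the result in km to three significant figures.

From C = C₀·e^(−kt), t = ln(C₀/C)/k = ln(6.45/0.59)/1.3 = 2.392/1.3 = 1.84 d.
Distance = v·t = 0.24 m/s × 1.59e+05 s = 3.815e+04 m = 38.15 km.

38.1 km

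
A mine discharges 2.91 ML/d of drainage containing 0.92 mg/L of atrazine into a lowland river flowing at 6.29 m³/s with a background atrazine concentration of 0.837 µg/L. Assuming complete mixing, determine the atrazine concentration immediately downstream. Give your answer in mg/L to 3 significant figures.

2.91 ML/d = 0.03368 m³/s.
0.837 µg/L = 0.000837 mg/L.
Conservation of mass across the mixing zone: C = (0.03368·0.92 + 6.29·0.000837) / (0.03368 + 6.29) = 0.03625/6.324 = 0.005733 mg/L.

0.00573 mg/L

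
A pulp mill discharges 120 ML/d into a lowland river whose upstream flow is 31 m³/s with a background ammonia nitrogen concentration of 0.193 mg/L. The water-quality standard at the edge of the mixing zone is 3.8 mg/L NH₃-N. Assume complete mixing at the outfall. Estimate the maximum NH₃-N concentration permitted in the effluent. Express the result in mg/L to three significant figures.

120 ML/d = 1.389 m³/s.
Mass balance: 3.8·32.39 = 1.389·Cₑ + 31·0.193.
Cₑ = (123.1 − 5.983) / 1.389 = 84.31 mg/L.

84.3 mg/L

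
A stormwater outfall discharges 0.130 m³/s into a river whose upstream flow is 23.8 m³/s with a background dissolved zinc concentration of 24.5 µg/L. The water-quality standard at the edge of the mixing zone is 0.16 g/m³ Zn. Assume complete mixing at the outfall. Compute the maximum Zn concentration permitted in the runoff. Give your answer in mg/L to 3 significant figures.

24.5 µg/L = 0.0245 mg/L.
Mass balance: 0.16·23.93 = 0.13·Cₑ + 23.8·0.0245.
Cₑ = (3.829 − 0.5831) / 0.13 = 24.97 mg/L.

25.0 mg/L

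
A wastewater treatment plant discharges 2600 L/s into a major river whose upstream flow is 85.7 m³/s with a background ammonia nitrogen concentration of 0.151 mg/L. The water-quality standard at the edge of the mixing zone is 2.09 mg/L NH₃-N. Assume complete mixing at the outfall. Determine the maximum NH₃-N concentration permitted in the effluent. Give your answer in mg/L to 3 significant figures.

2600 L/s = 2.6 m³/s.
Mass balance: 2.09·88.3 = 2.6·Cₑ + 85.7·0.151.
Cₑ = (184.5 − 12.94) / 2.6 = 66 mg/L.

66.0 mg/L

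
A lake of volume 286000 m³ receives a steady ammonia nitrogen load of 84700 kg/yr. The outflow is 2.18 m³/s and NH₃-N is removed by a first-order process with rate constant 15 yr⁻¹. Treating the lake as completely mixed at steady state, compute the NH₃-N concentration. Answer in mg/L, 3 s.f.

Outflow Q = 2.18 m³/s × 3.156e+07 s/yr = 6.88e+07 m³/yr.
Steady-state CSTR mass balance: W = Q·C + k·V·C, so C = W/(Q + kV).
Q + kV = 6.88e+07 + 15·286000 = 7.309e+07 m³/yr.
C = 84700/7.309e+07 = 0.001159 kg/m³ = 1.159 mg/L.

1.16 mg/L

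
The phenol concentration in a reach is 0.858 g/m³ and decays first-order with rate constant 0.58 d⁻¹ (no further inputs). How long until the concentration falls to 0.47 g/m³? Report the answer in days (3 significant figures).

1.04 d

t = ln(C₀/C)/k = ln(0.858/0.47)/0.58 = 0.6019/0.58 = 1.038 d.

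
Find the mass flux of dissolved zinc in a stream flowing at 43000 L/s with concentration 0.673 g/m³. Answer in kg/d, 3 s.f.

2500 kg/d

43000 L/s = 43 m³/s.
Mass flux = Q·C = 43 m³/s × 0.673 g/m³ = 28.94 g/s.
= 28.94 g/s × 86.4 = 2500 kg/d.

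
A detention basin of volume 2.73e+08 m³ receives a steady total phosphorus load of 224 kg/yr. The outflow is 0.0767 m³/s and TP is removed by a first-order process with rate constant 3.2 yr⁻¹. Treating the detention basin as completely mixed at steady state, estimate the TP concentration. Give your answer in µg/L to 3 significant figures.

Outflow Q = 0.0767 m³/s × 3.156e+07 s/yr = 2.42e+06 m³/yr.
Steady-state CSTR mass balance: W = Q·C + k·V·C, so C = W/(Q + kV).
Q + kV = 2.42e+06 + 3.2·2.73e+08 = 8.76e+08 m³/yr.
C = 224/8.76e+08 = 2.557e-07 kg/m³ = 0.0002557 mg/L = 0.2557 µg/L.

0.256 µg/L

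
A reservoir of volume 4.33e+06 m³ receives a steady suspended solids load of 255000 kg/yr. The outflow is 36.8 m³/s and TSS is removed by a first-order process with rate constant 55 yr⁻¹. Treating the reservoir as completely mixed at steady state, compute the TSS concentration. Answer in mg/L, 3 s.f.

Outflow Q = 36.8 m³/s × 3.156e+07 s/yr = 1.161e+09 m³/yr.
Steady-state CSTR mass balance: W = Q·C + k·V·C, so C = W/(Q + kV).
Q + kV = 1.161e+09 + 55·4.33e+06 = 1.399e+09 m³/yr.
C = 255000/1.399e+09 = 0.0001822 kg/m³ = 0.1822 mg/L.

0.182 mg/L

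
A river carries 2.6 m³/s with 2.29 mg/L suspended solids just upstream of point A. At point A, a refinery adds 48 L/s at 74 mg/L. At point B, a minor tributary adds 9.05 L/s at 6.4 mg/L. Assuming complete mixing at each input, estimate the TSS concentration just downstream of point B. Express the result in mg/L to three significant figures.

48 L/s = 0.048 m³/s.
After input A: C = (2.6·2.29 + 0.048·74) / 2.648 = 3.59 mg/L.
9.05 L/s = 0.00905 m³/s.
After input B: C = (2.648·3.59 + 0.00905·6.4) / 2.657 = 3.599 mg/L.

3.60 mg/L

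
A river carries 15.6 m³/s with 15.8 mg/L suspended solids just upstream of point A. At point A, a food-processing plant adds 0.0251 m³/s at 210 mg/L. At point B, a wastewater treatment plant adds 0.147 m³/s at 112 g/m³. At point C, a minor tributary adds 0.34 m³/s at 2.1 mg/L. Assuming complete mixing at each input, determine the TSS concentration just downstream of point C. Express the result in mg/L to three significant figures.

After input A: C = (15.6·15.8 + 0.0251·210) / 15.63 = 16.11 mg/L.
After input B: C = (15.63·16.11 + 0.147·112) / 15.77 = 17.01 mg/L.
After input C: C = (15.77·17.01 + 0.34·2.1) / 16.11 = 16.69 mg/L.

16.7 mg/L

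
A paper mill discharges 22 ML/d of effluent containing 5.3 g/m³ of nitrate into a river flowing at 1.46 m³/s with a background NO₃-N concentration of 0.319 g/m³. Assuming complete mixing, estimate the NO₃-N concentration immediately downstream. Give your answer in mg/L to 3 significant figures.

1.06 mg/L

22 ML/d = 0.2546 m³/s.
Flow-weighted mixing gives C = (0.2546·5.3 + 1.46·0.319) / (0.2546 + 1.46) = 1.815/1.715 = 1.059 mg/L.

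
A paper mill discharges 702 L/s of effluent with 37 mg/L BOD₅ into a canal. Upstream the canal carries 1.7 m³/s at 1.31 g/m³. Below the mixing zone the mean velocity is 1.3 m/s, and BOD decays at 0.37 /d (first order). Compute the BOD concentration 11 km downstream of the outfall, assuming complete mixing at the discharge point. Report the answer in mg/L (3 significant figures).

11.3 mg/L

702 L/s = 0.702 m³/s.
After complete mixing, C₀ = (0.702·37 + 1.7·1.31) / 2.402 = 11.74 mg/L.
Travel time t = 1.1e+04 m / 1.3 m/s = 8462 s = 0.09793 d.
C = 11.74·exp(−0.37·0.09793) = 11.74·0.9644 = 11.32 mg/L.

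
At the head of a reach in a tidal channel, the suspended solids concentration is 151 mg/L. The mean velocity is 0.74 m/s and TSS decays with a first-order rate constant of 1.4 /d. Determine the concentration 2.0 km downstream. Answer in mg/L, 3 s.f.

145 mg/L

Travel time t = 2.0 km / 0.74 m/s = 2000/0.74 = 2703 s = 0.03128 d.
First-order decay: C = 151·exp(−1.4·0.03128) = 151·0.9572 = 144.5 mg/L.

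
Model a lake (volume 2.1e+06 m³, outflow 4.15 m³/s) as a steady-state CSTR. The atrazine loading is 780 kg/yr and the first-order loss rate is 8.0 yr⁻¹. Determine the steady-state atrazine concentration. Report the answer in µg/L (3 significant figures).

5.28 µg/L

Outflow Q = 4.15 m³/s × 3.156e+07 s/yr = 1.31e+08 m³/yr.
Steady-state CSTR mass balance: W = Q·C + k·V·C, so C = W/(Q + kV).
Q + kV = 1.31e+08 + 8.0·2.1e+06 = 1.478e+08 m³/yr.
C = 780/1.478e+08 = 5.279e-06 kg/m³ = 0.005279 mg/L = 5.279 µg/L.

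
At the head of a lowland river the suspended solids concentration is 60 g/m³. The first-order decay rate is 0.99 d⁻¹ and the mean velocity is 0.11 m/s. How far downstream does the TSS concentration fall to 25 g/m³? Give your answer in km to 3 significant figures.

8.40 km

From C = C₀·e^(−kt), t = ln(C₀/C)/k = ln(60/25)/0.99 = 0.8755/0.99 = 0.8843 d.
Distance = v·t = 0.11 m/s × 7.64e+04 s = 8404 m = 8.404 km.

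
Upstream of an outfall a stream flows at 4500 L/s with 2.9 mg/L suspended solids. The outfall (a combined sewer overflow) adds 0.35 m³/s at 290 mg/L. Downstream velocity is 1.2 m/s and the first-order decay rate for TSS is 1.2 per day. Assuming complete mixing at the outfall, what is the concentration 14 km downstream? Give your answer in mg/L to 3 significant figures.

20.1 mg/L

4500 L/s = 4.5 m³/s.
After complete mixing, C₀ = (0.35·290 + 4.5·2.9) / 4.85 = 23.62 mg/L.
Travel time t = 1.4e+04 m / 1.2 m/s = 1.167e+04 s = 0.135 d.
C = 23.62·exp(−1.2·0.135) = 23.62·0.8504 = 20.09 mg/L.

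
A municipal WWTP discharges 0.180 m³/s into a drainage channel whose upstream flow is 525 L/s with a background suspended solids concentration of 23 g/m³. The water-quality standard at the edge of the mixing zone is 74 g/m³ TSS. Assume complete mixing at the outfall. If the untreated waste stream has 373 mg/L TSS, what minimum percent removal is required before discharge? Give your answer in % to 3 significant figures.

40.3 %

525 L/s = 0.525 m³/s.
Mass balance: 74·0.705 = 0.18·Cₑ + 0.525·23.
Cₑ = (52.17 − 12.08) / 0.18 = 222.8 mg/L.
Required removal = 1 − 222.8/373 = 40.28 %.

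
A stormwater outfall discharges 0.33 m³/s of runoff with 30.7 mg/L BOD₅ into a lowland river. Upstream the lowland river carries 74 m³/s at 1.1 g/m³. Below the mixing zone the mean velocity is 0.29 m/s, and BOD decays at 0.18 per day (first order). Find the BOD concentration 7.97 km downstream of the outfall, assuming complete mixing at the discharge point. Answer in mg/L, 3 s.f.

1.16 mg/L

After complete mixing, C₀ = (0.33·30.7 + 74·1.1) / 74.33 = 1.231 mg/L.
Travel time t = 7970 m / 0.29 m/s = 2.748e+04 s = 0.3181 d.
C = 1.231·exp(−0.18·0.3181) = 1.231·0.9444 = 1.163 mg/L.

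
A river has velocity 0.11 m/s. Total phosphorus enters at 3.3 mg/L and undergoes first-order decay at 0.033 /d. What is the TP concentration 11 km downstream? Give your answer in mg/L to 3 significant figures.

Travel time t = 11 km / 0.11 m/s = 1.1e+04/0.11 = 1e+05 s = 1.157 d.
First-order decay: C = 3.3·exp(−0.033·1.157) = 3.3·0.9625 = 3.176 mg/L.

3.18 mg/L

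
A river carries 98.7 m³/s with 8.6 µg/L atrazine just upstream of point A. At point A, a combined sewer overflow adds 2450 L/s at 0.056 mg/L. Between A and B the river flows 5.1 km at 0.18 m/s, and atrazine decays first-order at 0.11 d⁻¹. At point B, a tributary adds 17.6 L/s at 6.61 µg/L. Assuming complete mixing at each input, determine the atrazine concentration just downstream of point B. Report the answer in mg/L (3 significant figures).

0.00940 mg/L

8.6 µg/L = 0.0086 mg/L.
2450 L/s = 2.45 m³/s.
After input A: C = (98.7·0.0086 + 2.45·0.056) / 101.2 = 0.009748 mg/L.
Over the 5.1 km reach to input B (t = 2.833e+04 s = 0.3279 d), decay gives C = 0.009748·exp(−0.11·0.3279) = 0.009403 mg/L.
17.6 L/s = 0.0176 m³/s.
6.61 µg/L = 0.00661 mg/L.
After input B: C = (101.2·0.009403 + 0.0176·0.00661) / 101.2 = 0.009402 mg/L.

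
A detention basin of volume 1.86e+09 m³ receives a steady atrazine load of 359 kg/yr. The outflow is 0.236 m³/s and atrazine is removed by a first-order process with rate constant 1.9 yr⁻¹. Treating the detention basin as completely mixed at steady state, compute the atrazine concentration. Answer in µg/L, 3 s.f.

0.101 µg/L

Outflow Q = 0.236 m³/s × 3.156e+07 s/yr = 7.448e+06 m³/yr.
Steady-state CSTR mass balance: W = Q·C + k·V·C, so C = W/(Q + kV).
Q + kV = 7.448e+06 + 1.9·1.86e+09 = 3.541e+09 m³/yr.
C = 359/3.541e+09 = 1.014e-07 kg/m³ = 0.0001014 mg/L = 0.1014 µg/L.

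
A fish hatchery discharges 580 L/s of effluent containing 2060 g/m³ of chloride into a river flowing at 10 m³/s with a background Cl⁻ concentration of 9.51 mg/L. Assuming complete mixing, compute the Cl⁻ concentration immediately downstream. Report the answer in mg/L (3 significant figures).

122 mg/L

580 L/s = 0.58 m³/s.
Flow-weighted mixing gives C = (0.58·2060 + 10·9.51) / (0.58 + 10) = 1290/10.58 = 121.9 mg/L.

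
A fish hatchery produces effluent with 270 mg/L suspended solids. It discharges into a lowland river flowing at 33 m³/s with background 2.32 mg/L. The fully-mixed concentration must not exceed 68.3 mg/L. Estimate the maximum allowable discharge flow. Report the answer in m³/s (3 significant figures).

Mass balance at complete mixing: C_std·(Q_w + Q_r) = Q_w·C_e + Q_r·C_b.
Rearranging, Q_w = Q_r·(C_std − C_b)/(C_e − C_std) = 33·(68.3 − 2.32) / (270 − 68.3) = 10.79 m³/s.

10.8 m³/s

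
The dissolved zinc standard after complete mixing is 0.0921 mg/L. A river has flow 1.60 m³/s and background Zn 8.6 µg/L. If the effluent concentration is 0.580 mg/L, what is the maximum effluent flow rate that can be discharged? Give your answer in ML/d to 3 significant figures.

23.7 ML/d

8.6 µg/L = 0.0086 mg/L.
Mass balance at complete mixing: C_std·(Q_w + Q_r) = Q_w·C_e + Q_r·C_b.
Rearranging, Q_w = Q_r·(C_std − C_b)/(C_e − C_std) = 1.60·(0.0921 − 0.0086) / (0.58 − 0.0921) = 0.2738 m³/s.
= 23.66 ML/d.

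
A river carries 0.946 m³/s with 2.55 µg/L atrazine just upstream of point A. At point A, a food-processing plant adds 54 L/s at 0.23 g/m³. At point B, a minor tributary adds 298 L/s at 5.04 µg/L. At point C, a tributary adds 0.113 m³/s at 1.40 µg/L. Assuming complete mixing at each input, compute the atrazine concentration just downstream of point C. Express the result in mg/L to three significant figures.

0.0117 mg/L

2.55 µg/L = 0.00255 mg/L.
54 L/s = 0.054 m³/s.
After input A: C = (0.946·0.00255 + 0.054·0.23) / 1 = 0.01483 mg/L.
298 L/s = 0.298 m³/s.
5.04 µg/L = 0.00504 mg/L.
After input B: C = (1·0.01483 + 0.298·0.00504) / 1.298 = 0.01258 mg/L.
1.40 µg/L = 0.0014 mg/L.
After input C: C = (1.298·0.01258 + 0.113·0.0014) / 1.411 = 0.01169 mg/L.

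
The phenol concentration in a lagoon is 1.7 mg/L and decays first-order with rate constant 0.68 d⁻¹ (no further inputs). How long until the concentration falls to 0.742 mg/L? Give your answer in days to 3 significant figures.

t = ln(C₀/C)/k = ln(1.7/0.742)/0.68 = 0.829/0.68 = 1.219 d.

1.22 d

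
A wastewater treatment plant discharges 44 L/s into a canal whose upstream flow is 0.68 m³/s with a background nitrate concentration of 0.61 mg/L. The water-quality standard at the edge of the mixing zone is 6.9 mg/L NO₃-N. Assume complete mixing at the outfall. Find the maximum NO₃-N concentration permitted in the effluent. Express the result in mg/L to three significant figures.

44 L/s = 0.044 m³/s.
Mass balance: 6.9·0.724 = 0.044·Cₑ + 0.68·0.61.
Cₑ = (4.996 − 0.4148) / 0.044 = 104.1 mg/L.

104 mg/L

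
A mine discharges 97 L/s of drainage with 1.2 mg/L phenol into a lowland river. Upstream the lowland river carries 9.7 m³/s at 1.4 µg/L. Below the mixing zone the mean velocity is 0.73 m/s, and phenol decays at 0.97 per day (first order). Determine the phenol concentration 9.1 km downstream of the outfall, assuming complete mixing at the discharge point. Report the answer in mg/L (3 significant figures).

97 L/s = 0.097 m³/s.
1.4 µg/L = 0.0014 mg/L.
After complete mixing, C₀ = (0.097·1.2 + 9.7·0.0014) / 9.797 = 0.01327 mg/L.
Travel time t = 9100 m / 0.73 m/s = 1.247e+04 s = 0.1443 d.
C = 0.01327·exp(−0.97·0.1443) = 0.01327·0.8694 = 0.01153 mg/L.

0.0115 mg/L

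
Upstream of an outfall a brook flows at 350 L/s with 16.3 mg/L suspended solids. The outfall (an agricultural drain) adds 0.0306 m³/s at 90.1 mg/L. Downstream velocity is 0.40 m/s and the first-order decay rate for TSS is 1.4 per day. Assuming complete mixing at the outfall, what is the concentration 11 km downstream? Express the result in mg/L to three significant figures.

14.2 mg/L

350 L/s = 0.35 m³/s.
After complete mixing, C₀ = (0.0306·90.1 + 0.35·16.3) / 0.3806 = 22.23 mg/L.
Travel time t = 1.1e+04 m / 0.40 m/s = 2.75e+04 s = 0.3183 d.
C = 22.23·exp(−1.4·0.3183) = 22.23·0.6404 = 14.24 mg/L.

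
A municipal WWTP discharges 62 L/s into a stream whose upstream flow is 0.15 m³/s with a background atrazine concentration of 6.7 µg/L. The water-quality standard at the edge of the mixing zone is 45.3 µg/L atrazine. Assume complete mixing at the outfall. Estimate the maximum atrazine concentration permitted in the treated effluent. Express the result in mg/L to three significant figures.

0.139 mg/L

62 L/s = 0.062 m³/s.
6.7 µg/L = 0.0067 mg/L.
45.3 µg/L = 0.0453 mg/L.
Mass balance: 0.0453·0.212 = 0.062·Cₑ + 0.15·0.0067.
Cₑ = (0.009604 − 0.001005) / 0.062 = 0.1387 mg/L.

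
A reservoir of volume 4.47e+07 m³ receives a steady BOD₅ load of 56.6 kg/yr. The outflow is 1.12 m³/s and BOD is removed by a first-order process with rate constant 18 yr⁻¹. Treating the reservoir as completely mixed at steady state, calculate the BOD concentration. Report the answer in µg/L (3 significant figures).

0.0674 µg/L

Outflow Q = 1.12 m³/s × 3.156e+07 s/yr = 3.534e+07 m³/yr.
Steady-state CSTR mass balance: W = Q·C + k·V·C, so C = W/(Q + kV).
Q + kV = 3.534e+07 + 18·4.47e+07 = 8.399e+08 m³/yr.
C = 56.6/8.399e+08 = 6.739e-08 kg/m³ = 6.739e-05 mg/L = 0.06739 µg/L.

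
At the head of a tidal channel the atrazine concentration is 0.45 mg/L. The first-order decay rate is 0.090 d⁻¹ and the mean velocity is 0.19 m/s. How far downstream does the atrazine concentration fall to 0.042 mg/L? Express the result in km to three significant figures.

From C = C₀·e^(−kt), t = ln(C₀/C)/k = ln(0.45/0.042)/0.090 = 2.372/0.090 = 26.35 d.
Distance = v·t = 0.19 m/s × 2.277e+06 s = 4.326e+05 m = 432.6 km.

433 km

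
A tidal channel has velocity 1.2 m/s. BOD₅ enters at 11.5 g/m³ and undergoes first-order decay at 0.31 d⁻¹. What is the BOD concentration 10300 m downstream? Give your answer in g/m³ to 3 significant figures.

11.2 g/m³

Travel time t = 10300 m / 1.2 m/s = 1.03e+04/1.2 = 8583 s = 0.09934 d.
First-order decay: C = 11.5·exp(−0.31·0.09934) = 11.5·0.9697 = 11.15 g/m³.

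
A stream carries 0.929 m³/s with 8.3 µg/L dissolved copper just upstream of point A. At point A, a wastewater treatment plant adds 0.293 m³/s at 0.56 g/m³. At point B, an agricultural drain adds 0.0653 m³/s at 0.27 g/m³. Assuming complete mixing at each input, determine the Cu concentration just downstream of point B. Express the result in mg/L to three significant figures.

0.147 mg/L

8.3 µg/L = 0.0083 mg/L.
After input A: C = (0.929·0.0083 + 0.293·0.56) / 1.222 = 0.1406 mg/L.
After input B: C = (1.222·0.1406 + 0.0653·0.27) / 1.287 = 0.1471 mg/L.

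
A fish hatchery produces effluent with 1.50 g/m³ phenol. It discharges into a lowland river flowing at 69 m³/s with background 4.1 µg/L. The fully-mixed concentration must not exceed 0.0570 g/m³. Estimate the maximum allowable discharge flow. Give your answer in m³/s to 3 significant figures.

4.1 µg/L = 0.0041 mg/L.
Mass balance at complete mixing: C_std·(Q_w + Q_r) = Q_w·C_e + Q_r·C_b.
Rearranging, Q_w = Q_r·(C_std − C_b)/(C_e − C_std) = 69·(0.057 − 0.0041) / (1.5 − 0.057) = 2.53 m³/s.

2.53 m³/s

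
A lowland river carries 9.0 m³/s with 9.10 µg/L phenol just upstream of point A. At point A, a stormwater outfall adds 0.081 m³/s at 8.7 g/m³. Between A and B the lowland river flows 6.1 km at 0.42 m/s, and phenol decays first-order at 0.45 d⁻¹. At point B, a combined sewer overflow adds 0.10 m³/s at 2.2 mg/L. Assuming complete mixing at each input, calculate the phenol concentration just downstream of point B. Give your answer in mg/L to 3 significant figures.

9.10 µg/L = 0.0091 mg/L.
After input A: C = (9·0.0091 + 0.081·8.7) / 9.081 = 0.08662 mg/L.
Over the 6.1 km reach to input B (t = 1.452e+04 s = 0.1681 d), decay gives C = 0.08662·exp(−0.45·0.1681) = 0.08031 mg/L.
After input B: C = (9.081·0.08031 + 0.1·2.2) / 9.181 = 0.1034 mg/L.

0.103 mg/L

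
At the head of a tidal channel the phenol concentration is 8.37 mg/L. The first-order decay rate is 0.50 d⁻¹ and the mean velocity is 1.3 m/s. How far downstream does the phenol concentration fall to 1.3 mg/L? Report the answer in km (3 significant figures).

418 km

From C = C₀·e^(−kt), t = ln(C₀/C)/k = ln(8.37/1.3)/0.50 = 1.862/0.50 = 3.725 d.
Distance = v·t = 1.3 m/s × 3.218e+05 s = 4.183e+05 m = 418.3 km.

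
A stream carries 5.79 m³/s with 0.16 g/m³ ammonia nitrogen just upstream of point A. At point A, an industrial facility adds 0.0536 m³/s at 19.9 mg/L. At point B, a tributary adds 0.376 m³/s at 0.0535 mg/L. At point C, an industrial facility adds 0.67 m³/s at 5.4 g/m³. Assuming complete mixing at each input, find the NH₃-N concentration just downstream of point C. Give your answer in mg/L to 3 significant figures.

0.817 mg/L

After input A: C = (5.79·0.16 + 0.0536·19.9) / 5.844 = 0.3411 mg/L.
After input B: C = (5.844·0.3411 + 0.376·0.0535) / 6.22 = 0.3237 mg/L.
After input C: C = (6.22·0.3237 + 0.67·5.4) / 6.89 = 0.8173 mg/L.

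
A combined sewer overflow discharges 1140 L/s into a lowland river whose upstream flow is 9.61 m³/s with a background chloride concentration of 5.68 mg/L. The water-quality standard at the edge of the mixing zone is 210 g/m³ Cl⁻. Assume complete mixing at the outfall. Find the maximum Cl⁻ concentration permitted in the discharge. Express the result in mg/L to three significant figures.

1930 mg/L

1140 L/s = 1.14 m³/s.
Mass balance: 210·10.75 = 1.14·Cₑ + 9.61·5.68.
Cₑ = (2258 − 54.58) / 1.14 = 1932 mg/L.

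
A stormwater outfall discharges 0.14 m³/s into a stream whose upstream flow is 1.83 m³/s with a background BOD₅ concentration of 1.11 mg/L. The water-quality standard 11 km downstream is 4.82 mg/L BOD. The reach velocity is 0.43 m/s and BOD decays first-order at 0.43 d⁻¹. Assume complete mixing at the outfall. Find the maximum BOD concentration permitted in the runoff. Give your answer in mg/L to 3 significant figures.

62.5 mg/L

Travel time to the compliance point: t = 1.1e+04/0.43 = 2.558e+04 s = 0.2961 d; decay factor exp(−0.43·0.2961) = 0.8805.
So the concentration just after mixing may be at most 4.82/0.8805 = 5.474 mg/L.
Mass balance: 5.474·1.97 = 0.14·Cₑ + 1.83·1.11.
Cₑ = (10.78 − 2.031) / 0.14 = 62.52 mg/L.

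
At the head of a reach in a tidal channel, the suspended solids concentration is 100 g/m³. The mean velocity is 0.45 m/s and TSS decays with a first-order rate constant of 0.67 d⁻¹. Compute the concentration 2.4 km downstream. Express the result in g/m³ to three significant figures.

Travel time t = 2.4 km / 0.45 m/s = 2400/0.45 = 5333 s = 0.06173 d.
First-order decay: C = 100·exp(−0.67·0.06173) = 100·0.9595 = 95.95 g/m³.

95.9 g/m³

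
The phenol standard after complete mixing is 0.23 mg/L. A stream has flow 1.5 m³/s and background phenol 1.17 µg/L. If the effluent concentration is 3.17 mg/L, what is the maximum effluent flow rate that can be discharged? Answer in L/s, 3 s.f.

1.17 µg/L = 0.00117 mg/L.
Mass balance at complete mixing: C_std·(Q_w + Q_r) = Q_w·C_e + Q_r·C_b.
Rearranging, Q_w = Q_r·(C_std − C_b)/(C_e − C_std) = 1.5·(0.23 − 0.00117) / (3.17 − 0.23) = 0.1168 m³/s.
= 116.8 L/s.

117 L/s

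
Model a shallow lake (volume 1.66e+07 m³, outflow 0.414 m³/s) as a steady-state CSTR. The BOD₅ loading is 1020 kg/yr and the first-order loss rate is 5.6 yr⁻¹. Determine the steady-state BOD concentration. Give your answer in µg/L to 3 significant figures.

9.62 µg/L

Outflow Q = 0.414 m³/s × 3.156e+07 s/yr = 1.306e+07 m³/yr.
Steady-state CSTR mass balance: W = Q·C + k·V·C, so C = W/(Q + kV).
Q + kV = 1.306e+07 + 5.6·1.66e+07 = 1.06e+08 m³/yr.
C = 1020/1.06e+08 = 9.62e-06 kg/m³ = 0.00962 mg/L = 9.62 µg/L.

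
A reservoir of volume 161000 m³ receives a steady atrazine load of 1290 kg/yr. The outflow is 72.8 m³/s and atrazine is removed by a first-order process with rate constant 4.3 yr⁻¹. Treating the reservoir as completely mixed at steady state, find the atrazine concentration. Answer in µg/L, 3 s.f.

0.561 µg/L

Outflow Q = 72.8 m³/s × 3.156e+07 s/yr = 2.297e+09 m³/yr.
Steady-state CSTR mass balance: W = Q·C + k·V·C, so C = W/(Q + kV).
Q + kV = 2.297e+09 + 4.3·161000 = 2.298e+09 m³/yr.
C = 1290/2.298e+09 = 5.613e-07 kg/m³ = 0.0005613 mg/L = 0.5613 µg/L.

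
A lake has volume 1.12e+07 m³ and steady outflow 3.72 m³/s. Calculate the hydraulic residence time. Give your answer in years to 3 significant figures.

Q = 3.72 m³/s × 3.156e+07 s/yr = 1.174e+08 m³/yr.
Hydraulic residence time τ = V/Q = 1.12e+07/1.174e+08 = 0.0954 yr.

0.0954 yr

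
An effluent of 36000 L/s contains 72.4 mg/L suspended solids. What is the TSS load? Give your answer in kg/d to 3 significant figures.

225000 kg/d

36000 L/s = 36 m³/s.
Mass flux = Q·C = 36 m³/s × 72.4 g/m³ = 2606 g/s.
= 2606 g/s × 86.4 = 2.252e+05 kg/d.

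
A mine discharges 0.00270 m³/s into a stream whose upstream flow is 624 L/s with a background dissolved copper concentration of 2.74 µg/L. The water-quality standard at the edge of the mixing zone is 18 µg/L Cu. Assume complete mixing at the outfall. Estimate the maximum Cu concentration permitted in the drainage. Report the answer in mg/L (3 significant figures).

624 L/s = 0.624 m³/s.
2.74 µg/L = 0.00274 mg/L.
18 µg/L = 0.018 mg/L.
Mass balance: 0.018·0.6267 = 0.0027·Cₑ + 0.624·0.00274.
Cₑ = (0.01128 − 0.00171) / 0.0027 = 3.545 mg/L.

3.54 mg/L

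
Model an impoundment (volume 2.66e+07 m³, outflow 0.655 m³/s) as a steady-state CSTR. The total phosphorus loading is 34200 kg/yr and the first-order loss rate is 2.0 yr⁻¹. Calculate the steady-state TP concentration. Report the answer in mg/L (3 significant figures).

0.463 mg/L

Outflow Q = 0.655 m³/s × 3.156e+07 s/yr = 2.067e+07 m³/yr.
Steady-state CSTR mass balance: W = Q·C + k·V·C, so C = W/(Q + kV).
Q + kV = 2.067e+07 + 2.0·2.66e+07 = 7.387e+07 m³/yr.
C = 34200/7.387e+07 = 0.000463 kg/m³ = 0.463 mg/L.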